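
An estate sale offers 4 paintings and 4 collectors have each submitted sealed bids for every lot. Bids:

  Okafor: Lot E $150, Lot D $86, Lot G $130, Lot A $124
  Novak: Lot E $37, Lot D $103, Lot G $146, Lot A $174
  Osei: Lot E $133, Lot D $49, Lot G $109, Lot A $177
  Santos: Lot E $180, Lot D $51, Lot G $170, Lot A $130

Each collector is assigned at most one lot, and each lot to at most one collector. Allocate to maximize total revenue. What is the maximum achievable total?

Maximum total: $600

Optimal: Okafor→Lot E ($150), Novak→Lot D ($103), Osei→Lot A ($177), Santos→Lot G ($170) — total 150+103+177+170 = $600.
Column-greedy (each lot in turn goes to its best remaining collector) gives $590, worse by 10.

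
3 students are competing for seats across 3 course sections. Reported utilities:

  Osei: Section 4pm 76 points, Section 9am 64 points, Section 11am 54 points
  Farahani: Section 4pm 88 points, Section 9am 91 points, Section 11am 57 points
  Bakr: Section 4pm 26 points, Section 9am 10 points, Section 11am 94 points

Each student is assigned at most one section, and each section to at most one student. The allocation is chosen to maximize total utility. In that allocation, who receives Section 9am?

Farahani receives Section 9am.

Treat this as an assignment problem: match each student to one section.
Optimal: Osei→Section 4pm (76 points), Farahani→Section 9am (91 points), Bakr→Section 11am (94 points) — total 76+91+94 = 261 points.
Column-greedy (each section in turn goes to its best remaining student) gives 246 points, worse by 15.
Next-best assignment: Osei→Section 9am, Farahani→Section 4pm, Bakr→Section 11am = 246 points.
No other one-to-one assignment exceeds 261 points.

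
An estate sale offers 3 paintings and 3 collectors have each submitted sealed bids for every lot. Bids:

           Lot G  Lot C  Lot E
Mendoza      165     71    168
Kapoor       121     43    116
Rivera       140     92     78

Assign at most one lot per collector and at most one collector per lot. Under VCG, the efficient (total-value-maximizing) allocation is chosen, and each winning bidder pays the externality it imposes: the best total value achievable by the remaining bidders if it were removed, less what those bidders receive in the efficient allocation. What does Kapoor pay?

Efficient allocation: Mendoza→Lot E ($168), Kapoor→Lot G ($121), Rivera→Lot C ($92); total welfare W = $381.
Kapoor receives Lot G at value $121, so the others get W − 121 = $260.
Without Kapoor: best allocation of the remaining 2 bidders over all 3 lots is Mendoza→Lot E ($168), Rivera→Lot G ($140), total $308.
VCG payment = (others' best without Kapoor) − (others' welfare with Kapoor) = 308 − 260 = $48.

Kapoor pays $48.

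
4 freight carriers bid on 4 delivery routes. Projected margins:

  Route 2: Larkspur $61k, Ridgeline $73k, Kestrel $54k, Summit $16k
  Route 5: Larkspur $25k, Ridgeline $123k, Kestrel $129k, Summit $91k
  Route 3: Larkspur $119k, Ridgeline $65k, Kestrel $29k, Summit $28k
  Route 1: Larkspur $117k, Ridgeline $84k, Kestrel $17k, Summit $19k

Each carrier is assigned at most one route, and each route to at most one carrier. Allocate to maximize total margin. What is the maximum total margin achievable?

Max total: $348k

Optimal: Larkspur→Route 3 ($119k), Ridgeline→Route 1 ($84k), Kestrel→Route 2 ($54k), Summit→Route 5 ($91k) — total 119+84+54+91 = $348k.
Column-greedy (each route in turn goes to its best remaining carrier) gives $340k, worse by 8.
Swapping Ridgeline↔Kestrel (Ridgeline→Route 2 $73k, Kestrel→Route 1 $17k) loses 48.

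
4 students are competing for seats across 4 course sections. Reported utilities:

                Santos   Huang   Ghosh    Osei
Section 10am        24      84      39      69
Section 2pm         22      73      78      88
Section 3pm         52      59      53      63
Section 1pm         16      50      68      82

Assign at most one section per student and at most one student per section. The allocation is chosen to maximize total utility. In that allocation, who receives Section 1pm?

Optimal: Santos→Section 3pm (52 points), Huang→Section 10am (84 points), Ghosh→Section 2pm (78 points), Osei→Section 1pm (82 points) — total 52+84+78+82 = 296 points.
Max-entry greedy (repeatedly take the single best remaining cell) gives 292 points, worse by 4.
Checked against all permutations: 296 points is optimal.
Osei's own top section is Section 2pm (88 points), but forcing Osei→Section 2pm and reassigning the rest optimally gives only 292 points — worse by 4.

Osei receives Section 1pm.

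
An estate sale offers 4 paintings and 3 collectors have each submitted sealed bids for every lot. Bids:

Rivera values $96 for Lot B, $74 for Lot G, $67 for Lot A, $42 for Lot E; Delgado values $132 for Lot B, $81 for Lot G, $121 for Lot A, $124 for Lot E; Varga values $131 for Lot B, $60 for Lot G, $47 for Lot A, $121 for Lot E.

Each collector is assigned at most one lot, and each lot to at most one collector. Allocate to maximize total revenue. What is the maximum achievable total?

Max total: $338

Optimal: Rivera→Lot B ($96), Delgado→Lot A ($121), Varga→Lot E ($121) — total 96+121+121 = $338.
Row-greedy (each collector in turn takes its best remaining lot) gives $280, worse by 58.
Next-best assignment: Rivera→Lot G, Delgado→Lot E, Varga→Lot B = $329.
Swapping Varga↔Rivera (Varga→Lot B $131, Rivera→Lot E $42) loses 44.
Checked against all permutations: $338 is optimal.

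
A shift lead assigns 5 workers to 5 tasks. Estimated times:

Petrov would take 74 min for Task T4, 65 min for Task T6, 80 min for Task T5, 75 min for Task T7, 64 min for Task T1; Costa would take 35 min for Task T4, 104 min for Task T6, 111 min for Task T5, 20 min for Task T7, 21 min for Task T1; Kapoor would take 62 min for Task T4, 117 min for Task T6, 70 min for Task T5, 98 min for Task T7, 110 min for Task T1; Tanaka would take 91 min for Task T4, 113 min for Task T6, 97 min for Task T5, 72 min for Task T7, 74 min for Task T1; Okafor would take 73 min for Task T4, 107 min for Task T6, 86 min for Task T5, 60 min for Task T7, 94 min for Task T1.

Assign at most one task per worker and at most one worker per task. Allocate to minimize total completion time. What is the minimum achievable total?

Min total: 301 min

Optimal: Petrov→Task T6 (65 min), Costa→Task T1 (21 min), Kapoor→Task T5 (70 min), Tanaka→Task T7 (72 min), Okafor→Task T4 (73 min) — total 65+21+70+72+73 = 301 min.
Min-entry greedy (repeatedly take the single cheapest remaining cell) gives 345 min, worse by 44.
Swapping Petrov↔Tanaka (Petrov→Task T7 75 min, Tanaka→Task T6 113 min) adds 51.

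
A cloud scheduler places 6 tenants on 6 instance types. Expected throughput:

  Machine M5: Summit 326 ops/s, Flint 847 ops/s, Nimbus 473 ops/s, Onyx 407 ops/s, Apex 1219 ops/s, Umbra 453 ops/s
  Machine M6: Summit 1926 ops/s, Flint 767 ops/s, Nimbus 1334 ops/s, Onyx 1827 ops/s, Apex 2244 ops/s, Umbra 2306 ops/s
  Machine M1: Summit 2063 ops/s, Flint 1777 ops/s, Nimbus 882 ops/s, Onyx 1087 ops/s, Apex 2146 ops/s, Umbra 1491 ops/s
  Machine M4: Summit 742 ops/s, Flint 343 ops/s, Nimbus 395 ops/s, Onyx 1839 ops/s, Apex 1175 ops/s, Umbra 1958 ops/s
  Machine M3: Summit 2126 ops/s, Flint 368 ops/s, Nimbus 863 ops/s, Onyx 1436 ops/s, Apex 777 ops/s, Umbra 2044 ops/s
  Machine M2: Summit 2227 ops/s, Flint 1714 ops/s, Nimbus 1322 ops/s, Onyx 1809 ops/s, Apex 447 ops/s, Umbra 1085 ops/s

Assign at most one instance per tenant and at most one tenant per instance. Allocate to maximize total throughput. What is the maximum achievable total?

Max total: 10604 ops/s

This is the linear assignment problem.
Optimal: Summit→Machine M3 (2126 ops/s), Flint→Machine M2 (1714 ops/s), Nimbus→Machine M5 (473 ops/s), Onyx→Machine M4 (1839 ops/s), Apex→Machine M1 (2146 ops/s), Umbra→Machine M6 (2306 ops/s) — total 2126+1714+473+1839+2146+2306 = 10604 ops/s.
Column-greedy (each instance in turn goes to its best remaining tenant) gives 10004 ops/s, worse by 600.
Swapping Umbra↔Onyx (Umbra→Machine M4 1958 ops/s, Onyx→Machine M6 1827 ops/s) loses 360.
No other one-to-one assignment exceeds 10604 ops/s.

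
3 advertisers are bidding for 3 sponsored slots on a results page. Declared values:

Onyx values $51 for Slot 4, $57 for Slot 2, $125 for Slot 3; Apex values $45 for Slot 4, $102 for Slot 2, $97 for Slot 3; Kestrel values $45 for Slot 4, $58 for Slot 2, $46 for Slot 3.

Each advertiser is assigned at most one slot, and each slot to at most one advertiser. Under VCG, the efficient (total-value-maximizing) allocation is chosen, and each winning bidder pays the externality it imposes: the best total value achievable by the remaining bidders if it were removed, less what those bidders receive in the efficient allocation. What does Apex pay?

Apex pays $13.

Efficient allocation: Onyx→Slot 3 ($125), Apex→Slot 2 ($102), Kestrel→Slot 4 ($45); total welfare W = $272.
Apex receives Slot 2 at value $102, so the others get W − 102 = $170.
Without Apex: best allocation of the remaining 2 bidders over all 3 slots is Onyx→Slot 3 ($125), Kestrel→Slot 2 ($58), total $183.
VCG payment = (others' best without Apex) − (others' welfare with Apex) = 183 − 170 = $13.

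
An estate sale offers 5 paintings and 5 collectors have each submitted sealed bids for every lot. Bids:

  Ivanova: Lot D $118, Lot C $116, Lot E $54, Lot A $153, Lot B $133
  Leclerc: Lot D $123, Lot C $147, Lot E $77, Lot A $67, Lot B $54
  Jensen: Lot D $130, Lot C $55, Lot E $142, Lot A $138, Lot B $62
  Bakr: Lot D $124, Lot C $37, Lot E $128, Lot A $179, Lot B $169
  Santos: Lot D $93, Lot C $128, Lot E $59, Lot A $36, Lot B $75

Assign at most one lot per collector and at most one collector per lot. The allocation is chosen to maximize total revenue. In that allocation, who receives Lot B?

Optimal: Ivanova→Lot A ($153), Leclerc→Lot D ($123), Jensen→Lot E ($142), Bakr→Lot B ($169), Santos→Lot C ($128) — total 153+123+142+169+128 = $715.
Row-greedy (each collector in turn takes its best remaining lot) gives $704, worse by 11.
Next-best assignment: Ivanova→Lot B, Leclerc→Lot D, Jensen→Lot E, Bakr→Lot A, Santos→Lot C = $705.
Swapping Leclerc↔Ivanova (Leclerc→Lot A $67, Ivanova→Lot D $118) loses 91.
Every other assignment is strictly worse.
Bakr's own top lot is Lot A ($179), but forcing Bakr→Lot A and reassigning the rest optimally gives only $705 — worse by 10.

Bakr receives Lot B.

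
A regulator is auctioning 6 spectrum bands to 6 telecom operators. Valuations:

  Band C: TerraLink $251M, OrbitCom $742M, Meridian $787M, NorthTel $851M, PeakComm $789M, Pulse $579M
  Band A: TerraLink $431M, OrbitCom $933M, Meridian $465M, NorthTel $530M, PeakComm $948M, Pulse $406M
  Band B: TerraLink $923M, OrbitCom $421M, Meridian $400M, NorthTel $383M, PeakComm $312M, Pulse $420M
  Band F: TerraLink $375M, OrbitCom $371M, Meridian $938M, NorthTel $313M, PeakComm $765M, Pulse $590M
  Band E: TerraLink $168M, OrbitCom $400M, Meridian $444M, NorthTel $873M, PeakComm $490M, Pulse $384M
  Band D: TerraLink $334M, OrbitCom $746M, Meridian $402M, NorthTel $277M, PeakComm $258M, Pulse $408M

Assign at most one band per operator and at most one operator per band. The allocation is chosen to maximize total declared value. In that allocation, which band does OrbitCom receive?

OrbitCom receives Band D.

Treat this as an assignment problem: match each operator to one band.
Optimal: TerraLink→Band B ($923M), OrbitCom→Band D ($746M), Meridian→Band F ($938M), NorthTel→Band E ($873M), PeakComm→Band A ($948M), Pulse→Band C ($579M) — total 923+746+938+873+948+579 = $5007M.
Column-greedy (each band in turn goes to its best remaining operator) gives $4468M, worse by 539.
Next-best assignment: TerraLink→Band B, OrbitCom→Band D, Meridian→Band C, NorthTel→Band E, PeakComm→Band A, Pulse→Band F = $4867M.
Swapping PeakComm↔Meridian (PeakComm→Band F $765M, Meridian→Band A $465M) loses 656.
OrbitCom's own top band is Band A ($933M), but forcing OrbitCom→Band A and reassigning the rest optimally gives only $4864M — worse by 143.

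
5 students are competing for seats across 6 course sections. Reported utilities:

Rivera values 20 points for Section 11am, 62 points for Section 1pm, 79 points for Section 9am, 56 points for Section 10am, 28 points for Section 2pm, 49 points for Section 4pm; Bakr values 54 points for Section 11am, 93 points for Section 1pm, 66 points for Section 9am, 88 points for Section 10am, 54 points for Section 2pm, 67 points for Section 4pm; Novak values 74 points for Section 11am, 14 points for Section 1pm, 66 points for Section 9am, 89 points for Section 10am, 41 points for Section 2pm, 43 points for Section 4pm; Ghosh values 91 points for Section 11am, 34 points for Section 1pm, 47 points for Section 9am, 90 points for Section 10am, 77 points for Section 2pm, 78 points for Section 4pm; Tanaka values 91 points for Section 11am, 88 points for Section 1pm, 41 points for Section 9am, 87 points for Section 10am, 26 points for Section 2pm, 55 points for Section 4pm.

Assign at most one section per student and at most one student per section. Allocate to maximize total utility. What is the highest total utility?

Treat this as an assignment problem: match each student to one section.
Optimal: Rivera→Section 9am (79 points), Bakr→Section 1pm (93 points), Novak→Section 10am (89 points), Ghosh→Section 4pm (78 points), Tanaka→Section 11am (91 points) — total 79+93+89+78+91 = 430 points.
Max-entry greedy (repeatedly take the single best remaining cell) gives 407 points, worse by 23.

Max total: 430 points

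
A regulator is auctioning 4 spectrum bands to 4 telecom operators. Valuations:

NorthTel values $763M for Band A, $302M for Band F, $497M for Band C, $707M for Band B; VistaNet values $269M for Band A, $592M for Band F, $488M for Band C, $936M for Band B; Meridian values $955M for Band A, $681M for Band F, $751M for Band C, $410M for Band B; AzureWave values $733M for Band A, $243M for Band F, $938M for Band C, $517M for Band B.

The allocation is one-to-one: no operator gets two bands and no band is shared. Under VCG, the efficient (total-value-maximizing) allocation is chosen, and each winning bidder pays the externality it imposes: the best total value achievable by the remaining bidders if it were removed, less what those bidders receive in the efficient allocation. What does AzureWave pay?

AzureWave pays $70M.

Efficient allocation: NorthTel→Band A ($763M), VistaNet→Band B ($936M), Meridian→Band F ($681M), AzureWave→Band C ($938M); total welfare W = $3318M.
AzureWave receives Band C at value $938M, so the others get W − 938 = $2380M.
Without AzureWave: best allocation of the remaining 3 bidders over all 4 bands is NorthTel→Band A ($763M), VistaNet→Band B ($936M), Meridian→Band C ($751M), total $2450M.
VCG payment = (others' best without AzureWave) − (others' welfare with AzureWave) = 2450 − 2380 = $70M.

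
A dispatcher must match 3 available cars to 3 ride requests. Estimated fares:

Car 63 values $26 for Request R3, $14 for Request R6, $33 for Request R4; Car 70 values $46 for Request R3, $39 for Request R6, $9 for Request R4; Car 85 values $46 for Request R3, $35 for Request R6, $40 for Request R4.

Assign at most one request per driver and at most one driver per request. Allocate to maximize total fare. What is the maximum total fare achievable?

Optimal: Car 63→Request R4 ($33), Car 70→Request R6 ($39), Car 85→Request R3 ($46) — total 33+39+46 = $118.
Max-entry greedy (repeatedly take the single best remaining cell) gives $100, worse by 18.
Swapping Car 63↔Car 70 (Car 63→Request R6 $14, Car 70→Request R4 $9) loses 49.
Checked against all permutations: $118 is optimal.

Maximum total: $118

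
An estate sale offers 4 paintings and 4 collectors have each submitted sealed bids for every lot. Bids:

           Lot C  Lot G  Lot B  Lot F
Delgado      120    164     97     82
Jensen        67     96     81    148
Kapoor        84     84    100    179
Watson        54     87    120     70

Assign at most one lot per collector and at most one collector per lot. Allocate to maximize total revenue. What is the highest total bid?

Optimal: Delgado→Lot G ($164), Jensen→Lot C ($67), Kapoor→Lot F ($179), Watson→Lot B ($120) — total 164+67+179+120 = $530.
Column-greedy (each lot in turn goes to its best remaining collector) gives $515, worse by 15.
Next-best assignment: Delgado→Lot G, Jensen→Lot F, Kapoor→Lot C, Watson→Lot B = $516.
No other one-to-one assignment exceeds $530.

Max total: $530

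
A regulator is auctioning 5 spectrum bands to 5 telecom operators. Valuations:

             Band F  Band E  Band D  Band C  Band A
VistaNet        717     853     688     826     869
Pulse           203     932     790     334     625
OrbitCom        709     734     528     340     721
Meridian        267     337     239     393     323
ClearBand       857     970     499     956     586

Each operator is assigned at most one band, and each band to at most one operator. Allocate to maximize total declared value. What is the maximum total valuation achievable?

Optimal: VistaNet→Band A ($869M), Pulse→Band D ($790M), OrbitCom→Band F ($709M), Meridian→Band C ($393M), ClearBand→Band E ($970M) — total 869+790+709+393+970 = $3731M.
Row-greedy (each operator in turn takes its best remaining band) gives $3402M, worse by 329.
Next-best assignment: VistaNet→Band A, Pulse→Band E, OrbitCom→Band F, Meridian→Band D, ClearBand→Band C = $3705M.

Max total: $3731M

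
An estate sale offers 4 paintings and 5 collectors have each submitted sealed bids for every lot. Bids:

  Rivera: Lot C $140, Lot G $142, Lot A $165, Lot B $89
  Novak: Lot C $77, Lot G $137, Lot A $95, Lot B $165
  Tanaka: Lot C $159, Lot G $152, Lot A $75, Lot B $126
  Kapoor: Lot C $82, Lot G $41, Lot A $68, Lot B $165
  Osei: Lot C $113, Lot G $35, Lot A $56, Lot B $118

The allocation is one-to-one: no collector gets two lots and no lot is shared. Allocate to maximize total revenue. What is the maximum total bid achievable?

Treat this as an assignment problem: match each collector to one lot.
Optimal: Tanaka→Lot C ($159), Novak→Lot G ($137), Rivera→Lot A ($165), Kapoor→Lot B ($165) — total 159+137+165+165 = $626.
Row-greedy (each collector in turn takes its best remaining lot) gives $530, worse by 96.
Every other assignment is strictly worse.

Max total: $626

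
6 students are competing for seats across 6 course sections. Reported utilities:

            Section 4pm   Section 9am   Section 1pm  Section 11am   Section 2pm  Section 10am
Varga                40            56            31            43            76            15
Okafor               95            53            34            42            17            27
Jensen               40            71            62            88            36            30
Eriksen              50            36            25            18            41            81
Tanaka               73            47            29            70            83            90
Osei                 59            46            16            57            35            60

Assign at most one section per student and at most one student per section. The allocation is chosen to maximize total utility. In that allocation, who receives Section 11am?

Optimal: Varga→Section 9am (56 points), Okafor→Section 4pm (95 points), Jensen→Section 1pm (62 points), Eriksen→Section 10am (81 points), Tanaka→Section 2pm (83 points), Osei→Section 11am (57 points) — total 56+95+62+81+83+57 = 434 points.
Next-best assignment: Varga→Section 2pm, Okafor→Section 4pm, Jensen→Section 1pm, Eriksen→Section 10am, Tanaka→Section 11am, Osei→Section 9am = 430 points.
No other one-to-one assignment exceeds 434 points.
Osei's own top section is Section 10am (60 points), but forcing Osei→Section 10am and reassigning the rest optimally gives only 407 points — worse by 27.

Osei receives Section 11am.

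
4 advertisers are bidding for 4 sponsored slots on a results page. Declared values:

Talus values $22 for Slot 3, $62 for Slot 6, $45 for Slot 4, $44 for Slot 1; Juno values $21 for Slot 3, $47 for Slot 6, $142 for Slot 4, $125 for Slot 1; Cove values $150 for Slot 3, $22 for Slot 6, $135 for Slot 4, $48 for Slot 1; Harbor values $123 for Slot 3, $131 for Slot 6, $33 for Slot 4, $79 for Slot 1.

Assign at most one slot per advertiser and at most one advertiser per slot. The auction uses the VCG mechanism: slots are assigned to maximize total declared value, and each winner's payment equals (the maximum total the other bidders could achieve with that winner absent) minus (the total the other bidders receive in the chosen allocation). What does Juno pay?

Efficient allocation: Talus→Slot 1 ($44), Juno→Slot 4 ($142), Cove→Slot 3 ($150), Harbor→Slot 6 ($131); total welfare W = $467.
Juno receives Slot 4 at value $142, so the others get W − 142 = $325.
Without Juno: best allocation of the remaining 3 bidders over all 4 slots is Talus→Slot 4 ($45), Cove→Slot 3 ($150), Harbor→Slot 6 ($131), total $326.
VCG payment = (others' best without Juno) − (others' welfare with Juno) = 326 − 325 = $1.

Juno pays $1.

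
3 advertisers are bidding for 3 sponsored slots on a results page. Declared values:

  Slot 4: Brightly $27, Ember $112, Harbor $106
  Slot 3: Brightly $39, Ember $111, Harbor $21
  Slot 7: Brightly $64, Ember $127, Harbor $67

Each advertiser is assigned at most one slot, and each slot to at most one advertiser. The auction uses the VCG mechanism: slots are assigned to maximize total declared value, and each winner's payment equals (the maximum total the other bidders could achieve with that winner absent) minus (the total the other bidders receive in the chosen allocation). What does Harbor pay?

Efficient allocation: Brightly→Slot 7 ($64), Ember→Slot 3 ($111), Harbor→Slot 4 ($106); total welfare W = $281.
Harbor receives Slot 4 at value $106, so the others get W − 106 = $175.
Without Harbor: best allocation of the remaining 2 bidders over all 3 slots is Brightly→Slot 7 ($64), Ember→Slot 4 ($112), total $176.
VCG payment = (others' best without Harbor) − (others' welfare with Harbor) = 176 − 175 = $1.

Harbor pays $1.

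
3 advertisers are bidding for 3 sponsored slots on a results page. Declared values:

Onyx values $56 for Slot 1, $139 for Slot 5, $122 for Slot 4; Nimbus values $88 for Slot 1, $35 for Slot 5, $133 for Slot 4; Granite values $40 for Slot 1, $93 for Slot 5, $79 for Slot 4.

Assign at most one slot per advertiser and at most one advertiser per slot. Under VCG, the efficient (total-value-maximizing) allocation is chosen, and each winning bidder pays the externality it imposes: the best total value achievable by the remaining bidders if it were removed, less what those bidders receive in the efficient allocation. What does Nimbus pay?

Efficient allocation: Onyx→Slot 5 ($139), Nimbus→Slot 4 ($133), Granite→Slot 1 ($40); total welfare W = $312.
Nimbus receives Slot 4 at value $133, so the others get W − 133 = $179.
Without Nimbus: best allocation of the remaining 2 bidders over all 3 slots is Onyx→Slot 5 ($139), Granite→Slot 4 ($79), total $218.
VCG payment = (others' best without Nimbus) − (others' welfare with Nimbus) = 218 − 179 = $39.

Nimbus pays $39.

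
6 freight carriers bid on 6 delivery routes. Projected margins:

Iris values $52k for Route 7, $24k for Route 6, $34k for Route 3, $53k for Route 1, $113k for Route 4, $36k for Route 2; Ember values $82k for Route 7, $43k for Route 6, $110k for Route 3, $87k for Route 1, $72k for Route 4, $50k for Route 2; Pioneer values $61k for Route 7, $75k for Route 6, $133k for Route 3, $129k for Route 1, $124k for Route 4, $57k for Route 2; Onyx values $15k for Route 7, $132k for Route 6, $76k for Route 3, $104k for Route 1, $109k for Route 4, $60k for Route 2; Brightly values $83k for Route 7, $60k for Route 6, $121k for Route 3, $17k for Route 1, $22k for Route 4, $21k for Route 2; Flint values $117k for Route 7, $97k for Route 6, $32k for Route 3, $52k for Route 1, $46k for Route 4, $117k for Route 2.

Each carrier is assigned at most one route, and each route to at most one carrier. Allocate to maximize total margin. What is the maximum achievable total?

Treat this as an assignment problem: match each carrier to one route.
Optimal: Iris→Route 4 ($113k), Ember→Route 7 ($82k), Pioneer→Route 1 ($129k), Onyx→Route 6 ($132k), Brightly→Route 3 ($121k), Flint→Route 2 ($117k) — total 113+82+129+132+121+117 = $694k.
Max-entry greedy (repeatedly take the single best remaining cell) gives $603k, worse by 91.
Next-best assignment: Iris→Route 4, Ember→Route 3, Pioneer→Route 1, Onyx→Route 6, Brightly→Route 7, Flint→Route 2 = $684k.
Checked against all permutations: $694k is optimal.

Max total: $694k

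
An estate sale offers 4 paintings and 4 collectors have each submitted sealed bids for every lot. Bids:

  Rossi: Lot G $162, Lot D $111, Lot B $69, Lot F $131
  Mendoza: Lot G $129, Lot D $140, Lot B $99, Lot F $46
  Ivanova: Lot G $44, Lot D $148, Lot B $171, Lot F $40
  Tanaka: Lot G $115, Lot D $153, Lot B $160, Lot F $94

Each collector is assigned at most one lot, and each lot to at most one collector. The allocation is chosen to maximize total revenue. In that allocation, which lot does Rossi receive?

Rossi receives Lot F.

This is a one-to-one assignment (maximum-weight bipartite matching).
Optimal: Rossi→Lot F ($131), Mendoza→Lot G ($129), Ivanova→Lot B ($171), Tanaka→Lot D ($153) — total 131+129+171+153 = $584.
Column-greedy (each lot in turn goes to its best remaining collector) gives $532, worse by 52.
Next-best assignment: Rossi→Lot F, Mendoza→Lot G, Ivanova→Lot D, Tanaka→Lot B = $568.
Rossi's own top lot is Lot G ($162), but forcing Rossi→Lot G and reassigning the rest optimally gives only $567 — worse by 17.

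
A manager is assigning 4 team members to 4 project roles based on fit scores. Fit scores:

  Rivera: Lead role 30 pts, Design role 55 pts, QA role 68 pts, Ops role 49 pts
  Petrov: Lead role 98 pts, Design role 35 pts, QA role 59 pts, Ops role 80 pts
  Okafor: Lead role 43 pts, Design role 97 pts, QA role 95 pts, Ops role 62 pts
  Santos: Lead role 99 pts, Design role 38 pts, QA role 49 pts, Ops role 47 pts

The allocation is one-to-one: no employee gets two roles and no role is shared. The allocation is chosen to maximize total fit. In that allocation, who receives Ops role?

Petrov receives Ops role.

This is a one-to-one assignment (maximum-weight bipartite matching).
Optimal: Rivera→QA role (68 pts), Petrov→Ops role (80 pts), Okafor→Design role (97 pts), Santos→Lead role (99 pts) — total 68+80+97+99 = 344 pts.
Row-greedy (each employee in turn takes its best remaining role) gives 310 pts, worse by 34.
Swapping Santos↔Petrov (Santos→Ops role 47 pts, Petrov→Lead role 98 pts) loses 34.
Checked against all permutations: 344 pts is optimal.
Petrov's own top role is Lead role (98 pts), but forcing Petrov→Lead role and reassigning the rest optimally gives only 310 pts — worse by 34.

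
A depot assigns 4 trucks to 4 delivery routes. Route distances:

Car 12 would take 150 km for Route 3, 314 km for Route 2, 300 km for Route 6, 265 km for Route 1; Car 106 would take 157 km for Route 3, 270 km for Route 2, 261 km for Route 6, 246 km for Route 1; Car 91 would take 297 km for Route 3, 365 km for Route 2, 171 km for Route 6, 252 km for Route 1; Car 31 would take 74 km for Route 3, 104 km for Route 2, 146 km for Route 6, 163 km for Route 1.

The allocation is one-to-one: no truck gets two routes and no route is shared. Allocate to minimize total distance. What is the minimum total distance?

Optimal: Car 12→Route 3 (150 km), Car 106→Route 1 (246 km), Car 91→Route 6 (171 km), Car 31→Route 2 (104 km) — total 150+246+171+104 = 671 km.
Min-entry greedy (repeatedly take the single cheapest remaining cell) gives 805 km, worse by 134.
Next-best assignment: Car 12→Route 1, Car 106→Route 3, Car 91→Route 6, Car 31→Route 2 = 697 km.
Checked against all permutations: 671 km is optimal.

Min total: 671 km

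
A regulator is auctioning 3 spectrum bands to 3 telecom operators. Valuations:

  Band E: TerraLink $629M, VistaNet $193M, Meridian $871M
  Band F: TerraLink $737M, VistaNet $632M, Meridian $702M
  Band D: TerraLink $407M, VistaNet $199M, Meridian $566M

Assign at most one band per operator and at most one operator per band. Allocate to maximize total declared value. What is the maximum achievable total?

Optimal: TerraLink→Band D ($407M), VistaNet→Band F ($632M), Meridian→Band E ($871M) — total 407+632+871 = $1910M.
Column-greedy (each band in turn goes to its best remaining operator) gives $1807M, worse by 103.

Maximum total: $1910M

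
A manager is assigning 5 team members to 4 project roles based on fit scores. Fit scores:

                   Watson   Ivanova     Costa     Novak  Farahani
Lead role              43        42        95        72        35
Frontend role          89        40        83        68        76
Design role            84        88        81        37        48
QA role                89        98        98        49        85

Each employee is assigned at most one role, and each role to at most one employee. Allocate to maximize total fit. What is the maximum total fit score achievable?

This is a one-to-one assignment (maximum-weight bipartite matching).
Optimal: Costa→Lead role (95 pts), Watson→Frontend role (89 pts), Ivanova→Design role (88 pts), Farahani→QA role (85 pts) — total 95+89+88+85 = 357 pts.
Max-entry greedy (repeatedly take the single best remaining cell) gives 330 pts, worse by 27.
Swapping Watson↔Ivanova (Watson→Design role 84 pts, Ivanova→Frontend role 40 pts) loses 53.

Maximum total: 357 pts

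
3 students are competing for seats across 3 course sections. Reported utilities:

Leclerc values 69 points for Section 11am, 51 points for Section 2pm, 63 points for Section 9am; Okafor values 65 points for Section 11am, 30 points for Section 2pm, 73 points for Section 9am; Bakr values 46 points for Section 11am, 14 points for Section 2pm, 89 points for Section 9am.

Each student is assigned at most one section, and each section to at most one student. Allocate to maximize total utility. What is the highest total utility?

Optimal: Leclerc→Section 2pm (51 points), Okafor→Section 11am (65 points), Bakr→Section 9am (89 points) — total 51+65+89 = 205 points.
Row-greedy (each student in turn takes its best remaining section) gives 156 points, worse by 49.
Next-best assignment: Leclerc→Section 11am, Okafor→Section 2pm, Bakr→Section 9am = 188 points.
No other one-to-one assignment exceeds 205 points.

Maximum total: 205 points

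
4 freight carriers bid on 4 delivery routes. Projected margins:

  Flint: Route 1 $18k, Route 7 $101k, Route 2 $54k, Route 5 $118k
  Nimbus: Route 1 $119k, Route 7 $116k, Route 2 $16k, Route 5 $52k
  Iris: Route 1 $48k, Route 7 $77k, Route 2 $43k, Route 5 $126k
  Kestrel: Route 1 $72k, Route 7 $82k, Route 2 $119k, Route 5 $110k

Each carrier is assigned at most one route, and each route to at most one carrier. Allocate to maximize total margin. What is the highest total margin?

This is a one-to-one assignment (maximum-weight bipartite matching).
Optimal: Flint→Route 7 ($101k), Nimbus→Route 1 ($119k), Iris→Route 5 ($126k), Kestrel→Route 2 ($119k) — total 101+119+126+119 = $465k.
Row-greedy (each carrier in turn takes its best remaining route) gives $433k, worse by 32.
Every other assignment is strictly worse.

Max total: $465k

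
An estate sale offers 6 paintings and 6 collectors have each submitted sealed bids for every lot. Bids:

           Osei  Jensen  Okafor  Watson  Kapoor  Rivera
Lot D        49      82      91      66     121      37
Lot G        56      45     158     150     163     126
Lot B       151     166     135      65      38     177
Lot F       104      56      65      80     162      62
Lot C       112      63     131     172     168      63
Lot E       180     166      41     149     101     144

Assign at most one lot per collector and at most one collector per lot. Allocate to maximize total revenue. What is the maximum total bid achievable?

Maximum total: $931

Optimal: Osei→Lot E ($180), Jensen→Lot D ($82), Okafor→Lot G ($158), Watson→Lot C ($172), Kapoor→Lot F ($162), Rivera→Lot B ($177) — total 180+82+158+172+162+177 = $931.
Max-entry greedy (repeatedly take the single best remaining cell) gives $839, worse by 92.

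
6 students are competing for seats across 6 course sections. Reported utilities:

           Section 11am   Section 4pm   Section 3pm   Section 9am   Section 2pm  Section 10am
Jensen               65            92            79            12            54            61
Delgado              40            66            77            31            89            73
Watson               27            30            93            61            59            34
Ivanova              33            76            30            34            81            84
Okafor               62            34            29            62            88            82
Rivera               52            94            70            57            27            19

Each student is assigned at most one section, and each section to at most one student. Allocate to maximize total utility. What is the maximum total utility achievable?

Optimal: Jensen→Section 11am (65 points), Delgado→Section 2pm (89 points), Watson→Section 3pm (93 points), Ivanova→Section 10am (84 points), Okafor→Section 9am (62 points), Rivera→Section 4pm (94 points) — total 65+89+93+84+62+94 = 487 points.
Row-greedy (each student in turn takes its best remaining section) gives 477 points, worse by 10.
Next-best assignment: Jensen→Section 4pm, Delgado→Section 2pm, Watson→Section 3pm, Ivanova→Section 10am, Okafor→Section 11am, Rivera→Section 9am = 477 points.
Swapping Jensen↔Rivera (Jensen→Section 4pm 92 points, Rivera→Section 11am 52 points) loses 15.

Max total: 487 points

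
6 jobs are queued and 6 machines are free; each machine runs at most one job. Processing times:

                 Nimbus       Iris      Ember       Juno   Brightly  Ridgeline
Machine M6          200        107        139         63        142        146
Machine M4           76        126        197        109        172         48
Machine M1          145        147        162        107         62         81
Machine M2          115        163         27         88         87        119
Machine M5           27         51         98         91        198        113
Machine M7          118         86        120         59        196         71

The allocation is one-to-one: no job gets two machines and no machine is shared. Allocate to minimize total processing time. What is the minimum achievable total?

Minimum total: 313 min

Optimal: Nimbus→Machine M5 (27 min), Iris→Machine M7 (86 min), Ember→Machine M2 (27 min), Juno→Machine M6 (63 min), Brightly→Machine M1 (62 min), Ridgeline→Machine M4 (48 min) — total 27+86+27+63+62+48 = 313 min.
Min-entry greedy (repeatedly take the single cheapest remaining cell) gives 330 min, worse by 17.
Swapping Ridgeline↔Iris (Ridgeline→Machine M7 71 min, Iris→Machine M4 126 min) adds 63.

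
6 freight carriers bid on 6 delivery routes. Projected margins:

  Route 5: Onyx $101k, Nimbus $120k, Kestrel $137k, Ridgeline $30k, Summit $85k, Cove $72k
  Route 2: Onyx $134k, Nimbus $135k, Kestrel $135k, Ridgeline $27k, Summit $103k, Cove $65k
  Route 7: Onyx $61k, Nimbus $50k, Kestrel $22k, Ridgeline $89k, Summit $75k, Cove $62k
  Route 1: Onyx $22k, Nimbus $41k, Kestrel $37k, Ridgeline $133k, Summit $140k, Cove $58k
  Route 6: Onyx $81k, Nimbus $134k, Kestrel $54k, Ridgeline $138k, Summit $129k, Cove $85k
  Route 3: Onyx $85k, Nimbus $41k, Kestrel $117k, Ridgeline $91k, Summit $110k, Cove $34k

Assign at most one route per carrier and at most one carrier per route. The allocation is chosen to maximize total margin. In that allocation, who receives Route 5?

Treat this as an assignment problem: match each carrier to one route.
Optimal: Onyx→Route 2 ($134k), Nimbus→Route 5 ($120k), Kestrel→Route 3 ($117k), Ridgeline→Route 6 ($138k), Summit→Route 1 ($140k), Cove→Route 7 ($62k) — total 134+120+117+138+140+62 = $711k.
Nimbus's own top route is Route 2 ($135k), but forcing Nimbus→Route 2 and reassigning the rest optimally gives only $697k — worse by 14.

Nimbus receives Route 5.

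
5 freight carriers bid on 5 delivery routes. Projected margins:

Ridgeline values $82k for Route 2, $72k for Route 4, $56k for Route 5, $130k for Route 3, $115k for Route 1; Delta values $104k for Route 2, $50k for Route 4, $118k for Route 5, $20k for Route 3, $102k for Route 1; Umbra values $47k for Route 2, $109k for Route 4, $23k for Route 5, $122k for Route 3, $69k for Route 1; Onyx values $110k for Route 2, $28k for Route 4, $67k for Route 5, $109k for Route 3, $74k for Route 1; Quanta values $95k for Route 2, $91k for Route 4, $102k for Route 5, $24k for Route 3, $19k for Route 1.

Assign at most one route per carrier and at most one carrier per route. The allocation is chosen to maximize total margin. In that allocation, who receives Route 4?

Quanta receives Route 4.

Optimal: Ridgeline→Route 1 ($115k), Delta→Route 5 ($118k), Umbra→Route 3 ($122k), Onyx→Route 2 ($110k), Quanta→Route 4 ($91k) — total 115+118+122+110+91 = $556k.
Column-greedy (each route in turn goes to its best remaining carrier) gives $486k, worse by 70.
Quanta's own top route is Route 5 ($102k), but forcing Quanta→Route 5 and reassigning the rest optimally gives only $553k — worse by 3.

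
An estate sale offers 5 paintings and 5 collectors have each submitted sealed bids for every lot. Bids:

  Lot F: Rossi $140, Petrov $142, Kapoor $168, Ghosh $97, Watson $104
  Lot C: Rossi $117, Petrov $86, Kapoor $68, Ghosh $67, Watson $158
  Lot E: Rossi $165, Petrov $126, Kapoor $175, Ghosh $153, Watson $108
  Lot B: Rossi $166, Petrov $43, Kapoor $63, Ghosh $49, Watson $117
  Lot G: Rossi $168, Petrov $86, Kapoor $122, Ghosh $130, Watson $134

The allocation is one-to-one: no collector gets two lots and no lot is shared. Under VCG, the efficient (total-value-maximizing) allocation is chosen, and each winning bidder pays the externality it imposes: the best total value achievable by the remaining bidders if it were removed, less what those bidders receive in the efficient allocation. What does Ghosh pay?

Efficient allocation: Rossi→Lot B ($166), Petrov→Lot F ($142), Kapoor→Lot E ($175), Ghosh→Lot G ($130), Watson→Lot C ($158); total welfare W = $771.
Ghosh receives Lot G at value $130, so the others get W − 130 = $641.
Without Ghosh: best allocation of the remaining 4 bidders over all 5 lots is Rossi→Lot G ($168), Petrov→Lot F ($142), Kapoor→Lot E ($175), Watson→Lot C ($158), total $643.
VCG payment = (others' best without Ghosh) − (others' welfare with Ghosh) = 643 − 641 = $2.

Ghosh pays $2.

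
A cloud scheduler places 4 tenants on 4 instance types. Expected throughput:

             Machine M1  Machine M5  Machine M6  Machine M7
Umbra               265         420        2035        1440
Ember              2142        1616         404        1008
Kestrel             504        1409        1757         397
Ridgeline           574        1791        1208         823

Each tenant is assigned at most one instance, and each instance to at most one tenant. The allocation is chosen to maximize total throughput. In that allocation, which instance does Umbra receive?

Optimal: Umbra→Machine M7 (1440 ops/s), Ember→Machine M1 (2142 ops/s), Kestrel→Machine M6 (1757 ops/s), Ridgeline→Machine M5 (1791 ops/s) — total 1440+2142+1757+1791 = 7130 ops/s.
Row-greedy (each tenant in turn takes its best remaining instance) gives 6409 ops/s, worse by 721.
Next-best assignment: Umbra→Machine M6, Ember→Machine M1, Kestrel→Machine M5, Ridgeline→Machine M7 = 6409 ops/s.
No other one-to-one assignment exceeds 7130 ops/s.
Umbra's own top instance is Machine M6 (2035 ops/s), but forcing Umbra→Machine M6 and reassigning the rest optimally gives only 6409 ops/s — worse by 721.

Umbra receives Machine M7.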